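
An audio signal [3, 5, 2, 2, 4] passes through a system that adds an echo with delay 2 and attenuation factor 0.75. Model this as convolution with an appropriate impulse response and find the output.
Direct-path + delayed-attenuated-path model → impulse response h = [1, 0, 0.75] (1 at lag 0, 0.75 at lag 2). Output y[n] = x[n] + 0.75·x[n - 2] (with x[n] = 0 outside 0..4): y[0] = 3 + 0.75×0 = 3; y[1] = 5 + 0.75×0 = 5; y[2] = 2 + 0.75×3 = 4.25; y[3] = 2 + 0.75×5 = 5.75; y[4] = 4 + 0.75×2 = 5.5; y[5] = 0 + 0.75×2 = 1.5; y[6] = 0 + 0.75×4 = 3.0. So y = [3, 5, 4.25, 5.75, 5.5, 1.5, 3.0]

[3, 5, 4.25, 5.75, 5.5, 1.5, 3.0]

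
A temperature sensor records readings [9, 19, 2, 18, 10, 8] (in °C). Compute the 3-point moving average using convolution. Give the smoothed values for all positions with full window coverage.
3-point moving average kernel = [1, 1, 1]. Apply in 'valid' mode (full window coverage): avg[0] = (9 + 19 + 2) / 3 = 10.0; avg[1] = (19 + 2 + 18) / 3 = 13.0; avg[2] = (2 + 18 + 10) / 3 = 10.0; avg[3] = (18 + 10 + 8) / 3 = 12.0. Smoothed values: [10.0, 13.0, 10.0, 12.0]

[10.0, 13.0, 10.0, 12.0]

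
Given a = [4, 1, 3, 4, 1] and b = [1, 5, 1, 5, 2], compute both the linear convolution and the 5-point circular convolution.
Linear: y_lin[0] = 4×1 = 4; y_lin[1] = 4×5 + 1×1 = 21; y_lin[2] = 4×1 + 1×5 + 3×1 = 12; y_lin[3] = 4×5 + 1×1 + 3×5 + 4×1 = 40; y_lin[4] = 4×2 + 1×5 + 3×1 + 4×5 + 1×1 = 37; y_lin[5] = 1×2 + 3×5 + 4×1 + 1×5 = 26; y_lin[6] = 3×2 + 4×5 + 1×1 = 27; y_lin[7] = 4×2 + 1×5 = 13; y_lin[8] = 1×2 = 2 → [4, 21, 12, 40, 37, 26, 27, 13, 2]. Circular (length 5): y[0] = 4×1 + 1×2 + 3×5 + 4×1 + 1×5 = 30; y[1] = 4×5 + 1×1 + 3×2 + 4×5 + 1×1 = 48; y[2] = 4×1 + 1×5 + 3×1 + 4×2 + 1×5 = 25; y[3] = 4×5 + 1×1 + 3×5 + 4×1 + 1×2 = 42; y[4] = 4×2 + 1×5 + 3×1 + 4×5 + 1×1 = 37 → [30, 48, 25, 42, 37]

Linear: [4, 21, 12, 40, 37, 26, 27, 13, 2], Circular: [30, 48, 25, 42, 37]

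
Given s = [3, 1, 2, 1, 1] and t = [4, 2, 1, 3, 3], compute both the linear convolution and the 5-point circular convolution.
Linear: y_lin[0] = 3×4 = 12; y_lin[1] = 3×2 + 1×4 = 10; y_lin[2] = 3×1 + 1×2 + 2×4 = 13; y_lin[3] = 3×3 + 1×1 + 2×2 + 1×4 = 18; y_lin[4] = 3×3 + 1×3 + 2×1 + 1×2 + 1×4 = 20; y_lin[5] = 1×3 + 2×3 + 1×1 + 1×2 = 12; y_lin[6] = 2×3 + 1×3 + 1×1 = 10; y_lin[7] = 1×3 + 1×3 = 6; y_lin[8] = 1×3 = 3 → [12, 10, 13, 18, 20, 12, 10, 6, 3]. Circular (length 5): y[0] = 3×4 + 1×3 + 2×3 + 1×1 + 1×2 = 24; y[1] = 3×2 + 1×4 + 2×3 + 1×3 + 1×1 = 20; y[2] = 3×1 + 1×2 + 2×4 + 1×3 + 1×3 = 19; y[3] = 3×3 + 1×1 + 2×2 + 1×4 + 1×3 = 21; y[4] = 3×3 + 1×3 + 2×1 + 1×2 + 1×4 = 20 → [24, 20, 19, 21, 20]

Linear: [12, 10, 13, 18, 20, 12, 10, 6, 3], Circular: [24, 20, 19, 21, 20]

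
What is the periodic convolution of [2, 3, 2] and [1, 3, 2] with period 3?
Use y[k] = Σ_j u[j]·v[(k-j) mod 3]. y[0] = 2×1 + 3×2 + 2×3 = 14; y[1] = 2×3 + 3×1 + 2×2 = 13; y[2] = 2×2 + 3×3 + 2×1 = 15. Result: [14, 13, 15]

[14, 13, 15]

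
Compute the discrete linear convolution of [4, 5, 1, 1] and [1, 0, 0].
y[0] = 4×1 = 4; y[1] = 4×0 + 5×1 = 5; y[2] = 4×0 + 5×0 + 1×1 = 1; y[3] = 5×0 + 1×0 + 1×1 = 1; y[4] = 1×0 + 1×0 = 0; y[5] = 1×0 = 0

[4, 5, 1, 1, 0, 0]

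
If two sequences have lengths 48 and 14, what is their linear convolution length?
Linear/full convolution length: m + n - 1 = 48 + 14 - 1 = 61

61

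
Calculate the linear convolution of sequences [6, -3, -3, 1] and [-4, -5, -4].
y[0] = 6×-4 = -24; y[1] = 6×-5 + -3×-4 = -18; y[2] = 6×-4 + -3×-5 + -3×-4 = 3; y[3] = -3×-4 + -3×-5 + 1×-4 = 23; y[4] = -3×-4 + 1×-5 = 7; y[5] = 1×-4 = -4

[-24, -18, 3, 23, 7, -4]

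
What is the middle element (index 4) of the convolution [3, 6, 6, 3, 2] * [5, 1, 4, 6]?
Use y[k] = Σ_i a[i]·b[k-i] at k=4. y[4] = 6×6 + 6×4 + 3×1 + 2×5 = 73

73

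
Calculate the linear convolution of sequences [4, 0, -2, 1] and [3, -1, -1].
y[0] = 4×3 = 12; y[1] = 4×-1 + 0×3 = -4; y[2] = 4×-1 + 0×-1 + -2×3 = -10; y[3] = 0×-1 + -2×-1 + 1×3 = 5; y[4] = -2×-1 + 1×-1 = 1; y[5] = 1×-1 = -1

[12, -4, -10, 5, 1, -1]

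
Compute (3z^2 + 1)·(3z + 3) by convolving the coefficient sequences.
Ascending coefficients: a = [1, 0, 3], b = [3, 3]. c[0] = 1×3 = 3; c[1] = 1×3 + 0×3 = 3; c[2] = 0×3 + 3×3 = 9; c[3] = 3×3 = 9. Result coefficients: [3, 3, 9, 9] → 9z^3 + 9z^2 + 3z + 3

9z^3 + 9z^2 + 3z + 3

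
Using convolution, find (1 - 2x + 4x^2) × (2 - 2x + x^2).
Ascending coefficients: a = [1, -2, 4], b = [2, -2, 1]. c[0] = 1×2 = 2; c[1] = 1×-2 + -2×2 = -6; c[2] = 1×1 + -2×-2 + 4×2 = 13; c[3] = -2×1 + 4×-2 = -10; c[4] = 4×1 = 4. Result coefficients: [2, -6, 13, -10, 4] → 2 - 6x + 13x^2 - 10x^3 + 4x^4

2 - 6x + 13x^2 - 10x^3 + 4x^4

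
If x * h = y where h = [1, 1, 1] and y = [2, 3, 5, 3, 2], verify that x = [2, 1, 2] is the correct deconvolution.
Forward-compute [2, 1, 2] * [1, 1, 1]: y[0] = 2×1 = 2; y[1] = 2×1 + 1×1 = 3; y[2] = 2×1 + 1×1 + 2×1 = 5; y[3] = 1×1 + 2×1 = 3; y[4] = 2×1 = 2 → [2, 3, 5, 3, 2]. Matches given y = [2, 3, 5, 3, 2], so verified.

Verified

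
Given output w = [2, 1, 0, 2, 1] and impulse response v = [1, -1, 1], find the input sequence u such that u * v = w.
Deconvolve w=[2, 1, 0, 2, 1] by v=[1, -1, 1]. Since v[0]=1, solve forward: u[0] = w[0] / 1 = 2; u[1] = (w[1] - 2×-1) / 1 = 3; u[2] = (w[2] - 3×-1 - 2×1) / 1 = 1. So u = [2, 3, 1]. Check by forward convolution: w[0] = 2×1 = 2; w[1] = 2×-1 + 3×1 = 1; w[2] = 2×1 + 3×-1 + 1×1 = 0; w[3] = 3×1 + 1×-1 = 2; w[4] = 1×1 = 1

[2, 3, 1]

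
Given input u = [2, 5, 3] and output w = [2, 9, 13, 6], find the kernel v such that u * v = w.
Output length 4 = len(u) + len(v) - 1 ⇒ len(v) = 2. Solve v forward using v[k] = (w[k] - Σ_{i≥1} u[i]·v[k-i]) / u[0]: v[0] = w[0] / u[0] = 2 / 2 = 1; v[1] = (w[1] - 5×1) / u[0] = (9 - 5×1) / 2 = 2. So v = [1, 2]. Forward-check [2, 5, 3] * [1, 2]: w[0] = 2×1 = 2; w[1] = 2×2 + 5×1 = 9; w[2] = 5×2 + 3×1 = 13; w[3] = 3×2 = 6 → [2, 9, 13, 6] ✓

[1, 2]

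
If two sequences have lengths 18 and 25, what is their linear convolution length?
Linear/full convolution length: m + n - 1 = 18 + 25 - 1 = 42

42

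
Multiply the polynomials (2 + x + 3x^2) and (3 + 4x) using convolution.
Ascending coefficients: a = [2, 1, 3], b = [3, 4]. c[0] = 2×3 = 6; c[1] = 2×4 + 1×3 = 11; c[2] = 1×4 + 3×3 = 13; c[3] = 3×4 = 12. Result coefficients: [6, 11, 13, 12] → 6 + 11x + 13x^2 + 12x^3

6 + 11x + 13x^2 + 12x^3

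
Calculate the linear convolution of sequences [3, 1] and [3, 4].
y[0] = 3×3 = 9; y[1] = 3×4 + 1×3 = 15; y[2] = 1×4 = 4

[9, 15, 4]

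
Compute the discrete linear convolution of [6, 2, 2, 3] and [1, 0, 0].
y[0] = 6×1 = 6; y[1] = 6×0 + 2×1 = 2; y[2] = 6×0 + 2×0 + 2×1 = 2; y[3] = 2×0 + 2×0 + 3×1 = 3; y[4] = 2×0 + 3×0 = 0; y[5] = 3×0 = 0

[6, 2, 2, 3, 0, 0]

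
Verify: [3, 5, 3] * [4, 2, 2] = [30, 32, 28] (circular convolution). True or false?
Recompute circular convolution of [3, 5, 3] and [4, 2, 2]: y[0] = 3×4 + 5×2 + 3×2 = 28; y[1] = 3×2 + 5×4 + 3×2 = 32; y[2] = 3×2 + 5×2 + 3×4 = 28 → [28, 32, 28]. Compare to given [30, 32, 28]: they differ at index 0: given 30, correct 28, so answer: No

No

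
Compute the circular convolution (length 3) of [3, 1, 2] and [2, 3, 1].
Use y[k] = Σ_j s[j]·t[(k-j) mod 3]. y[0] = 3×2 + 1×1 + 2×3 = 13; y[1] = 3×3 + 1×2 + 2×1 = 13; y[2] = 3×1 + 1×3 + 2×2 = 10. Result: [13, 13, 10]

[13, 13, 10]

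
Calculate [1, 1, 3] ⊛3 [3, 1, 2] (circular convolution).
Use y[k] = Σ_j a[j]·b[(k-j) mod 3]. y[0] = 1×3 + 1×2 + 3×1 = 8; y[1] = 1×1 + 1×3 + 3×2 = 10; y[2] = 1×2 + 1×1 + 3×3 = 12. Result: [8, 10, 12]

[8, 10, 12]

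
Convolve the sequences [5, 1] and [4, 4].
y[0] = 5×4 = 20; y[1] = 5×4 + 1×4 = 24; y[2] = 1×4 = 4

[20, 24, 4]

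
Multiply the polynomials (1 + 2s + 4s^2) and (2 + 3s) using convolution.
Ascending coefficients: a = [1, 2, 4], b = [2, 3]. c[0] = 1×2 = 2; c[1] = 1×3 + 2×2 = 7; c[2] = 2×3 + 4×2 = 14; c[3] = 4×3 = 12. Result coefficients: [2, 7, 14, 12] → 2 + 7s + 14s^2 + 12s^3

2 + 7s + 14s^2 + 12s^3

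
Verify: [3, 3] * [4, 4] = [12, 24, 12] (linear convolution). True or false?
Recompute linear convolution of [3, 3] and [4, 4]: y[0] = 3×4 = 12; y[1] = 3×4 + 3×4 = 24; y[2] = 3×4 = 12 → [12, 24, 12]. Given [12, 24, 12] matches, so answer: Yes

Yes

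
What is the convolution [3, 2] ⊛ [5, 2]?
y[0] = 3×5 = 15; y[1] = 3×2 + 2×5 = 16; y[2] = 2×2 = 4

[15, 16, 4]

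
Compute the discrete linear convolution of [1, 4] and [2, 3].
y[0] = 1×2 = 2; y[1] = 1×3 + 4×2 = 11; y[2] = 4×3 = 12

[2, 11, 12]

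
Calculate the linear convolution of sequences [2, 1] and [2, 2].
y[0] = 2×2 = 4; y[1] = 2×2 + 1×2 = 6; y[2] = 1×2 = 2

[4, 6, 2]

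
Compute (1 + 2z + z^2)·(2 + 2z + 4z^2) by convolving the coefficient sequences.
Ascending coefficients: a = [1, 2, 1], b = [2, 2, 4]. c[0] = 1×2 = 2; c[1] = 1×2 + 2×2 = 6; c[2] = 1×4 + 2×2 + 1×2 = 10; c[3] = 2×4 + 1×2 = 10; c[4] = 1×4 = 4. Result coefficients: [2, 6, 10, 10, 4] → 2 + 6z + 10z^2 + 10z^3 + 4z^4

2 + 6z + 10z^2 + 10z^3 + 4z^4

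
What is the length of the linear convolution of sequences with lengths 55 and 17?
Linear/full convolution length: m + n - 1 = 55 + 17 - 1 = 71

71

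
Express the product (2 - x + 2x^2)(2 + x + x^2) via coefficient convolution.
Ascending coefficients: a = [2, -1, 2], b = [2, 1, 1]. c[0] = 2×2 = 4; c[1] = 2×1 + -1×2 = 0; c[2] = 2×1 + -1×1 + 2×2 = 5; c[3] = -1×1 + 2×1 = 1; c[4] = 2×1 = 2. Result coefficients: [4, 0, 5, 1, 2] → 4 + 5x^2 + x^3 + 2x^4

4 + 5x^2 + x^3 + 2x^4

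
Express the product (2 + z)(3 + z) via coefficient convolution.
Ascending coefficients: a = [2, 1], b = [3, 1]. c[0] = 2×3 = 6; c[1] = 2×1 + 1×3 = 5; c[2] = 1×1 = 1. Result coefficients: [6, 5, 1] → 6 + 5z + z^2

6 + 5z + z^2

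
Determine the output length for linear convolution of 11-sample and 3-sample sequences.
Linear/full convolution length: m + n - 1 = 11 + 3 - 1 = 13

13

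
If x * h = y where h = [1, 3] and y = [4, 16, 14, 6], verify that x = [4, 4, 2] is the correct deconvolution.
Forward-compute [4, 4, 2] * [1, 3]: y[0] = 4×1 = 4; y[1] = 4×3 + 4×1 = 16; y[2] = 4×3 + 2×1 = 14; y[3] = 2×3 = 6 → [4, 16, 14, 6]. Matches given y = [4, 16, 14, 6], so verified.

Verified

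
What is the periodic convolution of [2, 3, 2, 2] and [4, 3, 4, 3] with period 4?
Use y[k] = Σ_j u[j]·v[(k-j) mod 4]. y[0] = 2×4 + 3×3 + 2×4 + 2×3 = 31; y[1] = 2×3 + 3×4 + 2×3 + 2×4 = 32; y[2] = 2×4 + 3×3 + 2×4 + 2×3 = 31; y[3] = 2×3 + 3×4 + 2×3 + 2×4 = 32. Result: [31, 32, 31, 32]

[31, 32, 31, 32]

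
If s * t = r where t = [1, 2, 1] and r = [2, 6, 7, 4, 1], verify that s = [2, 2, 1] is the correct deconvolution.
Forward-compute [2, 2, 1] * [1, 2, 1]: r[0] = 2×1 = 2; r[1] = 2×2 + 2×1 = 6; r[2] = 2×1 + 2×2 + 1×1 = 7; r[3] = 2×1 + 1×2 = 4; r[4] = 1×1 = 1 → [2, 6, 7, 4, 1]. Matches given r = [2, 6, 7, 4, 1], so verified.

Verified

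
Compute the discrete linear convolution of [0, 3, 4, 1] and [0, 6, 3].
y[0] = 0×0 = 0; y[1] = 0×6 + 3×0 = 0; y[2] = 0×3 + 3×6 + 4×0 = 18; y[3] = 3×3 + 4×6 + 1×0 = 33; y[4] = 4×3 + 1×6 = 18; y[5] = 1×3 = 3

[0, 0, 18, 33, 18, 3]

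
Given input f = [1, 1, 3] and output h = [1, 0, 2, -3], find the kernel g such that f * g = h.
Output length 4 = len(f) + len(g) - 1 ⇒ len(g) = 2. Solve g forward using g[k] = (h[k] - Σ_{i≥1} f[i]·g[k-i]) / f[0]: g[0] = h[0] / f[0] = 1 / 1 = 1; g[1] = (h[1] - 1×1) / f[0] = (0 - 1×1) / 1 = -1. So g = [1, -1]. Forward-check [1, 1, 3] * [1, -1]: h[0] = 1×1 = 1; h[1] = 1×-1 + 1×1 = 0; h[2] = 1×-1 + 3×1 = 2; h[3] = 3×-1 = -3 → [1, 0, 2, -3] ✓

[1, -1]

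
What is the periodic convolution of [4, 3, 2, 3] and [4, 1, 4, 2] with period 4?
Use y[k] = Σ_j f[j]·g[(k-j) mod 4]. y[0] = 4×4 + 3×2 + 2×4 + 3×1 = 33; y[1] = 4×1 + 3×4 + 2×2 + 3×4 = 32; y[2] = 4×4 + 3×1 + 2×4 + 3×2 = 33; y[3] = 4×2 + 3×4 + 2×1 + 3×4 = 34. Result: [33, 32, 33, 34]

[33, 32, 33, 34]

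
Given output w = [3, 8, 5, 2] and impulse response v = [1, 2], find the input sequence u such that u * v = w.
Deconvolve w=[3, 8, 5, 2] by v=[1, 2]. Since v[0]=1, solve forward: u[0] = w[0] / 1 = 3; u[1] = (w[1] - 3×2) / 1 = 2; u[2] = (w[2] - 2×2) / 1 = 1. So u = [3, 2, 1]. Check by forward convolution: w[0] = 3×1 = 3; w[1] = 3×2 + 2×1 = 8; w[2] = 2×2 + 1×1 = 5; w[3] = 1×2 = 2

[3, 2, 1]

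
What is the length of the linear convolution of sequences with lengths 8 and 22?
Linear/full convolution length: m + n - 1 = 8 + 22 - 1 = 29

29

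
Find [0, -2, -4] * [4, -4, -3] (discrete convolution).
y[0] = 0×4 = 0; y[1] = 0×-4 + -2×4 = -8; y[2] = 0×-3 + -2×-4 + -4×4 = -8; y[3] = -2×-3 + -4×-4 = 22; y[4] = -4×-3 = 12

[0, -8, -8, 22, 12]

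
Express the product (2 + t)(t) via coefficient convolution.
Ascending coefficients: a = [2, 1], b = [0, 1]. c[0] = 2×0 = 0; c[1] = 2×1 + 1×0 = 2; c[2] = 1×1 = 1. Result coefficients: [0, 2, 1] → 2t + t^2

2t + t^2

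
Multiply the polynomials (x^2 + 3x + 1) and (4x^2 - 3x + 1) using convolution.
Ascending coefficients: a = [1, 3, 1], b = [1, -3, 4]. c[0] = 1×1 = 1; c[1] = 1×-3 + 3×1 = 0; c[2] = 1×4 + 3×-3 + 1×1 = -4; c[3] = 3×4 + 1×-3 = 9; c[4] = 1×4 = 4. Result coefficients: [1, 0, -4, 9, 4] → 4x^4 + 9x^3 - 4x^2 + 1

4x^4 + 9x^3 - 4x^2 + 1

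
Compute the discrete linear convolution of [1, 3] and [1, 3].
y[0] = 1×1 = 1; y[1] = 1×3 + 3×1 = 6; y[2] = 3×3 = 9

[1, 6, 9]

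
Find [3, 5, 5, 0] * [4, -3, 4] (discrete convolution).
y[0] = 3×4 = 12; y[1] = 3×-3 + 5×4 = 11; y[2] = 3×4 + 5×-3 + 5×4 = 17; y[3] = 5×4 + 5×-3 + 0×4 = 5; y[4] = 5×4 + 0×-3 = 20; y[5] = 0×4 = 0

[12, 11, 17, 5, 20, 0]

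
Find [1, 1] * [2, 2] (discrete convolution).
y[0] = 1×2 = 2; y[1] = 1×2 + 1×2 = 4; y[2] = 1×2 = 2

[2, 4, 2]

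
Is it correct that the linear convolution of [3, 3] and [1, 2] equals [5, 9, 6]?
Recompute linear convolution of [3, 3] and [1, 2]: y[0] = 3×1 = 3; y[1] = 3×2 + 3×1 = 9; y[2] = 3×2 = 6 → [3, 9, 6]. Compare to given [5, 9, 6]: they differ at index 0: given 5, correct 3, so answer: No

No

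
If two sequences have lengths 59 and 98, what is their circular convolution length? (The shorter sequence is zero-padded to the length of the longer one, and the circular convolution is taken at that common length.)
Circular convolution (zero-padding the shorter input) has length max(m, n) = max(59, 98) = 98

98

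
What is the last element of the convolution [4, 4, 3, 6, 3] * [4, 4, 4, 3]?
Use y[k] = Σ_i a[i]·b[k-i] at k=7. y[7] = 3×3 = 9

9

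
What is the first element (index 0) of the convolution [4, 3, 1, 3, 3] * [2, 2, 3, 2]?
Use y[k] = Σ_i a[i]·b[k-i] at k=0. y[0] = 4×2 = 8

8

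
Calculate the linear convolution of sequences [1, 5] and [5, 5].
y[0] = 1×5 = 5; y[1] = 1×5 + 5×5 = 30; y[2] = 5×5 = 25

[5, 30, 25]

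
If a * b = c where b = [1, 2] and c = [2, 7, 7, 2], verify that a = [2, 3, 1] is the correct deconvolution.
Forward-compute [2, 3, 1] * [1, 2]: c[0] = 2×1 = 2; c[1] = 2×2 + 3×1 = 7; c[2] = 3×2 + 1×1 = 7; c[3] = 1×2 = 2 → [2, 7, 7, 2]. Matches given c = [2, 7, 7, 2], so verified.

Verified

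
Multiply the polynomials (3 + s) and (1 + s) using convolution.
Ascending coefficients: a = [3, 1], b = [1, 1]. c[0] = 3×1 = 3; c[1] = 3×1 + 1×1 = 4; c[2] = 1×1 = 1. Result coefficients: [3, 4, 1] → 3 + 4s + s^2

3 + 4s + s^2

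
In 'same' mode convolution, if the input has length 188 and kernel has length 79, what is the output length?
'Same' mode returns an output with the same length as the input: 188

188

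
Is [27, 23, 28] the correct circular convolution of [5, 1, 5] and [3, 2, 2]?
Recompute circular convolution of [5, 1, 5] and [3, 2, 2]: y[0] = 5×3 + 1×2 + 5×2 = 27; y[1] = 5×2 + 1×3 + 5×2 = 23; y[2] = 5×2 + 1×2 + 5×3 = 27 → [27, 23, 27]. Compare to given [27, 23, 28]: they differ at index 2: given 28, correct 27, so answer: No

No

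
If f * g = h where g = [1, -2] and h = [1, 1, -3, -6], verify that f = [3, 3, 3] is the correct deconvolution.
Forward-compute [3, 3, 3] * [1, -2]: h[0] = 3×1 = 3; h[1] = 3×-2 + 3×1 = -3; h[2] = 3×-2 + 3×1 = -3; h[3] = 3×-2 = -6 → [3, -3, -3, -6]. Does not match given h = [1, 1, -3, -6].

Not verified. [3, 3, 3] * [1, -2] = [3, -3, -3, -6], which differs from [1, 1, -3, -6] at index 0.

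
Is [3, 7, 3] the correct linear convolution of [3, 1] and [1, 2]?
Recompute linear convolution of [3, 1] and [1, 2]: y[0] = 3×1 = 3; y[1] = 3×2 + 1×1 = 7; y[2] = 1×2 = 2 → [3, 7, 2]. Compare to given [3, 7, 3]: they differ at index 2: given 3, correct 2, so answer: No

No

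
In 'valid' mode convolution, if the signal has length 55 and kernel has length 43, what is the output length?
'Valid' mode counts only positions where the kernel fully overlaps the signal: m - n + 1 = 55 - 43 + 1 = 13

13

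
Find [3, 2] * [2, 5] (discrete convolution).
y[0] = 3×2 = 6; y[1] = 3×5 + 2×2 = 19; y[2] = 2×5 = 10

[6, 19, 10]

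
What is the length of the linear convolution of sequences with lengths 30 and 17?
Linear/full convolution length: m + n - 1 = 30 + 17 - 1 = 46

46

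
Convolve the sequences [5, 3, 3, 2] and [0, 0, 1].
y[0] = 5×0 = 0; y[1] = 5×0 + 3×0 = 0; y[2] = 5×1 + 3×0 + 3×0 = 5; y[3] = 3×1 + 3×0 + 2×0 = 3; y[4] = 3×1 + 2×0 = 3; y[5] = 2×1 = 2

[0, 0, 5, 3, 3, 2]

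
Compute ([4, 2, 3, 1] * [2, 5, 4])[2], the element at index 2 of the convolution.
Use y[k] = Σ_i a[i]·b[k-i] at k=2. y[2] = 4×4 + 2×5 + 3×2 = 32

32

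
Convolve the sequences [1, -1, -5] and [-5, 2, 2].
y[0] = 1×-5 = -5; y[1] = 1×2 + -1×-5 = 7; y[2] = 1×2 + -1×2 + -5×-5 = 25; y[3] = -1×2 + -5×2 = -12; y[4] = -5×2 = -10

[-5, 7, 25, -12, -10]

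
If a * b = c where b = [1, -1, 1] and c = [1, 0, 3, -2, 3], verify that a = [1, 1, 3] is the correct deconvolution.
Forward-compute [1, 1, 3] * [1, -1, 1]: c[0] = 1×1 = 1; c[1] = 1×-1 + 1×1 = 0; c[2] = 1×1 + 1×-1 + 3×1 = 3; c[3] = 1×1 + 3×-1 = -2; c[4] = 3×1 = 3 → [1, 0, 3, -2, 3]. Matches given c = [1, 0, 3, -2, 3], so verified.

Verified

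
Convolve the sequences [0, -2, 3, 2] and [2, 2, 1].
y[0] = 0×2 = 0; y[1] = 0×2 + -2×2 = -4; y[2] = 0×1 + -2×2 + 3×2 = 2; y[3] = -2×1 + 3×2 + 2×2 = 8; y[4] = 3×1 + 2×2 = 7; y[5] = 2×1 = 2

[0, -4, 2, 8, 7, 2]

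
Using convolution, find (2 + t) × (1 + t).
Ascending coefficients: a = [2, 1], b = [1, 1]. c[0] = 2×1 = 2; c[1] = 2×1 + 1×1 = 3; c[2] = 1×1 = 1. Result coefficients: [2, 3, 1] → 2 + 3t + t^2

2 + 3t + t^2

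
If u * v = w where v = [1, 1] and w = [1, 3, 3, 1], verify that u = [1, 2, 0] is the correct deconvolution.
Forward-compute [1, 2, 0] * [1, 1]: w[0] = 1×1 = 1; w[1] = 1×1 + 2×1 = 3; w[2] = 2×1 + 0×1 = 2; w[3] = 0×1 = 0 → [1, 3, 2, 0]. Does not match given w = [1, 3, 3, 1].

Not verified. [1, 2, 0] * [1, 1] = [1, 3, 2, 0], which differs from [1, 3, 3, 1] at index 2.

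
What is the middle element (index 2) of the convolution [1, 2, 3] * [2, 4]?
Use y[k] = Σ_i a[i]·b[k-i] at k=2. y[2] = 2×4 + 3×2 = 14

14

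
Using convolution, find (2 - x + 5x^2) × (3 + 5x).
Ascending coefficients: a = [2, -1, 5], b = [3, 5]. c[0] = 2×3 = 6; c[1] = 2×5 + -1×3 = 7; c[2] = -1×5 + 5×3 = 10; c[3] = 5×5 = 25. Result coefficients: [6, 7, 10, 25] → 6 + 7x + 10x^2 + 25x^3

6 + 7x + 10x^2 + 25x^3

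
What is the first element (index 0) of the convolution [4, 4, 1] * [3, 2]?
Use y[k] = Σ_i a[i]·b[k-i] at k=0. y[0] = 4×3 = 12

12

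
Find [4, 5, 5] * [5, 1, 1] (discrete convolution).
y[0] = 4×5 = 20; y[1] = 4×1 + 5×5 = 29; y[2] = 4×1 + 5×1 + 5×5 = 34; y[3] = 5×1 + 5×1 = 10; y[4] = 5×1 = 5

[20, 29, 34, 10, 5]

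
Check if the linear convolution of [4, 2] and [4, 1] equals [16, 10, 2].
Recompute linear convolution of [4, 2] and [4, 1]: y[0] = 4×4 = 16; y[1] = 4×1 + 2×4 = 12; y[2] = 2×1 = 2 → [16, 12, 2]. Compare to given [16, 10, 2]: they differ at index 1: given 10, correct 12, so answer: No

No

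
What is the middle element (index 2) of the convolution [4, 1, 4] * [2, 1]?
Use y[k] = Σ_i a[i]·b[k-i] at k=2. y[2] = 1×1 + 4×2 = 9

9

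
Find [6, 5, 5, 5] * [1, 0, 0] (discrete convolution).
y[0] = 6×1 = 6; y[1] = 6×0 + 5×1 = 5; y[2] = 6×0 + 5×0 + 5×1 = 5; y[3] = 5×0 + 5×0 + 5×1 = 5; y[4] = 5×0 + 5×0 = 0; y[5] = 5×0 = 0

[6, 5, 5, 5, 0, 0]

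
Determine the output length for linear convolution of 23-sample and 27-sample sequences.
Linear/full convolution length: m + n - 1 = 23 + 27 - 1 = 49

49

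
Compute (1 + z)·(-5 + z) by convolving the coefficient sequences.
Ascending coefficients: a = [1, 1], b = [-5, 1]. c[0] = 1×-5 = -5; c[1] = 1×1 + 1×-5 = -4; c[2] = 1×1 = 1. Result coefficients: [-5, -4, 1] → -5 - 4z + z^2

-5 - 4z + z^2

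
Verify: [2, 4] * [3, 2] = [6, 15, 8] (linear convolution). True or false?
Recompute linear convolution of [2, 4] and [3, 2]: y[0] = 2×3 = 6; y[1] = 2×2 + 4×3 = 16; y[2] = 4×2 = 8 → [6, 16, 8]. Compare to given [6, 15, 8]: they differ at index 1: given 15, correct 16, so answer: No

No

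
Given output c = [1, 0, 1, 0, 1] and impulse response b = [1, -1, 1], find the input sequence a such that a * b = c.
Deconvolve c=[1, 0, 1, 0, 1] by b=[1, -1, 1]. Since b[0]=1, solve forward: a[0] = c[0] / 1 = 1; a[1] = (c[1] - 1×-1) / 1 = 1; a[2] = (c[2] - 1×-1 - 1×1) / 1 = 1. So a = [1, 1, 1]. Check by forward convolution: c[0] = 1×1 = 1; c[1] = 1×-1 + 1×1 = 0; c[2] = 1×1 + 1×-1 + 1×1 = 1; c[3] = 1×1 + 1×-1 = 0; c[4] = 1×1 = 1

[1, 1, 1]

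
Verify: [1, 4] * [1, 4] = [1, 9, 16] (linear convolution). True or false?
Recompute linear convolution of [1, 4] and [1, 4]: y[0] = 1×1 = 1; y[1] = 1×4 + 4×1 = 8; y[2] = 4×4 = 16 → [1, 8, 16]. Compare to given [1, 9, 16]: they differ at index 1: given 9, correct 8, so answer: No

No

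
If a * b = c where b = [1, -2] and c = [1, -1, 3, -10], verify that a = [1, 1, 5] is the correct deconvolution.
Forward-compute [1, 1, 5] * [1, -2]: c[0] = 1×1 = 1; c[1] = 1×-2 + 1×1 = -1; c[2] = 1×-2 + 5×1 = 3; c[3] = 5×-2 = -10 → [1, -1, 3, -10]. Matches given c = [1, -1, 3, -10], so verified.

Verified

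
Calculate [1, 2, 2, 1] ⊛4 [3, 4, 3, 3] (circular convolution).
Use y[k] = Σ_j s[j]·t[(k-j) mod 4]. y[0] = 1×3 + 2×3 + 2×3 + 1×4 = 19; y[1] = 1×4 + 2×3 + 2×3 + 1×3 = 19; y[2] = 1×3 + 2×4 + 2×3 + 1×3 = 20; y[3] = 1×3 + 2×3 + 2×4 + 1×3 = 20. Result: [19, 19, 20, 20]

[19, 19, 20, 20]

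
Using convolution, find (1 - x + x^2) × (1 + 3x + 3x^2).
Ascending coefficients: a = [1, -1, 1], b = [1, 3, 3]. c[0] = 1×1 = 1; c[1] = 1×3 + -1×1 = 2; c[2] = 1×3 + -1×3 + 1×1 = 1; c[3] = -1×3 + 1×3 = 0; c[4] = 1×3 = 3. Result coefficients: [1, 2, 1, 0, 3] → 1 + 2x + x^2 + 3x^4

1 + 2x + x^2 + 3x^4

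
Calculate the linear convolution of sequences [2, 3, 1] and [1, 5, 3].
y[0] = 2×1 = 2; y[1] = 2×5 + 3×1 = 13; y[2] = 2×3 + 3×5 + 1×1 = 22; y[3] = 3×3 + 1×5 = 14; y[4] = 1×3 = 3

[2, 13, 22, 14, 3]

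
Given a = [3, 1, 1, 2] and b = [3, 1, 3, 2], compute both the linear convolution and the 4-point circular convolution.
Linear: y_lin[0] = 3×3 = 9; y_lin[1] = 3×1 + 1×3 = 6; y_lin[2] = 3×3 + 1×1 + 1×3 = 13; y_lin[3] = 3×2 + 1×3 + 1×1 + 2×3 = 16; y_lin[4] = 1×2 + 1×3 + 2×1 = 7; y_lin[5] = 1×2 + 2×3 = 8; y_lin[6] = 2×2 = 4 → [9, 6, 13, 16, 7, 8, 4]. Circular (length 4): y[0] = 3×3 + 1×2 + 1×3 + 2×1 = 16; y[1] = 3×1 + 1×3 + 1×2 + 2×3 = 14; y[2] = 3×3 + 1×1 + 1×3 + 2×2 = 17; y[3] = 3×2 + 1×3 + 1×1 + 2×3 = 16 → [16, 14, 17, 16]

Linear: [9, 6, 13, 16, 7, 8, 4], Circular: [16, 14, 17, 16]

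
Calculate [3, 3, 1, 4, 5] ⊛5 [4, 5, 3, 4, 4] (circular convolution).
Use y[k] = Σ_j x[j]·h[(k-j) mod 5]. y[0] = 3×4 + 3×4 + 1×4 + 4×3 + 5×5 = 65; y[1] = 3×5 + 3×4 + 1×4 + 4×4 + 5×3 = 62; y[2] = 3×3 + 3×5 + 1×4 + 4×4 + 5×4 = 64; y[3] = 3×4 + 3×3 + 1×5 + 4×4 + 5×4 = 62; y[4] = 3×4 + 3×4 + 1×3 + 4×5 + 5×4 = 67. Result: [65, 62, 64, 62, 67]

[65, 62, 64, 62, 67]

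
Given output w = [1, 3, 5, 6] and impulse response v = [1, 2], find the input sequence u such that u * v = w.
Deconvolve w=[1, 3, 5, 6] by v=[1, 2]. Since v[0]=1, solve forward: u[0] = w[0] / 1 = 1; u[1] = (w[1] - 1×2) / 1 = 1; u[2] = (w[2] - 1×2) / 1 = 3. So u = [1, 1, 3]. Check by forward convolution: w[0] = 1×1 = 1; w[1] = 1×2 + 1×1 = 3; w[2] = 1×2 + 3×1 = 5; w[3] = 3×2 = 6

[1, 1, 3]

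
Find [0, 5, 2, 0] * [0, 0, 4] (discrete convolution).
y[0] = 0×0 = 0; y[1] = 0×0 + 5×0 = 0; y[2] = 0×4 + 5×0 + 2×0 = 0; y[3] = 5×4 + 2×0 + 0×0 = 20; y[4] = 2×4 + 0×0 = 8; y[5] = 0×4 = 0

[0, 0, 0, 20, 8, 0]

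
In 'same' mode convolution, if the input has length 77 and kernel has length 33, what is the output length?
'Same' mode returns an output with the same length as the input: 77

77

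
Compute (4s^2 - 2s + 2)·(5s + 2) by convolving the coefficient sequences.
Ascending coefficients: a = [2, -2, 4], b = [2, 5]. c[0] = 2×2 = 4; c[1] = 2×5 + -2×2 = 6; c[2] = -2×5 + 4×2 = -2; c[3] = 4×5 = 20. Result coefficients: [4, 6, -2, 20] → 20s^3 - 2s^2 + 6s + 4

20s^3 - 2s^2 + 6s + 4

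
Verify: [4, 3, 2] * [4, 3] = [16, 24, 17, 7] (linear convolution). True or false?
Recompute linear convolution of [4, 3, 2] and [4, 3]: y[0] = 4×4 = 16; y[1] = 4×3 + 3×4 = 24; y[2] = 3×3 + 2×4 = 17; y[3] = 2×3 = 6 → [16, 24, 17, 6]. Compare to given [16, 24, 17, 7]: they differ at index 3: given 7, correct 6, so answer: No

No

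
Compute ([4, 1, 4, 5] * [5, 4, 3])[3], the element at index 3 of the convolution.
Use y[k] = Σ_i a[i]·b[k-i] at k=3. y[3] = 1×3 + 4×4 + 5×5 = 44

44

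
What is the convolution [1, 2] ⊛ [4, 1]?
y[0] = 1×4 = 4; y[1] = 1×1 + 2×4 = 9; y[2] = 2×1 = 2

[4, 9, 2]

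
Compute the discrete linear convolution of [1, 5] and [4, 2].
y[0] = 1×4 = 4; y[1] = 1×2 + 5×4 = 22; y[2] = 5×2 = 10

[4, 22, 10]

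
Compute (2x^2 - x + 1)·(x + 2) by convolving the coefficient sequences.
Ascending coefficients: a = [1, -1, 2], b = [2, 1]. c[0] = 1×2 = 2; c[1] = 1×1 + -1×2 = -1; c[2] = -1×1 + 2×2 = 3; c[3] = 2×1 = 2. Result coefficients: [2, -1, 3, 2] → 2x^3 + 3x^2 - x + 2

2x^3 + 3x^2 - x + 2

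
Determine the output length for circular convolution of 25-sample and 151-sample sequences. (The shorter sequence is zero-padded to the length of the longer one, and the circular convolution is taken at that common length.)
Circular convolution (zero-padding the shorter input) has length max(m, n) = max(25, 151) = 151

151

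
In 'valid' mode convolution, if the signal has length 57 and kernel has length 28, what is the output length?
'Valid' mode counts only positions where the kernel fully overlaps the signal: m - n + 1 = 57 - 28 + 1 = 30

30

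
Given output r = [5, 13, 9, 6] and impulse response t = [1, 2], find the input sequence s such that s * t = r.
Deconvolve r=[5, 13, 9, 6] by t=[1, 2]. Since t[0]=1, solve forward: s[0] = r[0] / 1 = 5; s[1] = (r[1] - 5×2) / 1 = 3; s[2] = (r[2] - 3×2) / 1 = 3. So s = [5, 3, 3]. Check by forward convolution: r[0] = 5×1 = 5; r[1] = 5×2 + 3×1 = 13; r[2] = 3×2 + 3×1 = 9; r[3] = 3×2 = 6

[5, 3, 3]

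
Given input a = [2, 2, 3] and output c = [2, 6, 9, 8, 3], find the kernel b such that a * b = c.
Output length 5 = len(a) + len(b) - 1 ⇒ len(b) = 3. Solve b forward using b[k] = (c[k] - Σ_{i≥1} a[i]·b[k-i]) / a[0]: b[0] = c[0] / a[0] = 2 / 2 = 1; b[1] = (c[1] - 2×1) / a[0] = (6 - 2×1) / 2 = 2; b[2] = (c[2] - 2×2 - 3×1) / a[0] = (9 - 2×2 - 3×1) / 2 = 1. So b = [1, 2, 1]. Forward-check [2, 2, 3] * [1, 2, 1]: c[0] = 2×1 = 2; c[1] = 2×2 + 2×1 = 6; c[2] = 2×1 + 2×2 + 3×1 = 9; c[3] = 2×1 + 3×2 = 8; c[4] = 3×1 = 3 → [2, 6, 9, 8, 3] ✓

[1, 2, 1]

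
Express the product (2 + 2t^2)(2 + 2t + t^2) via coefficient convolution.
Ascending coefficients: a = [2, 0, 2], b = [2, 2, 1]. c[0] = 2×2 = 4; c[1] = 2×2 + 0×2 = 4; c[2] = 2×1 + 0×2 + 2×2 = 6; c[3] = 0×1 + 2×2 = 4; c[4] = 2×1 = 2. Result coefficients: [4, 4, 6, 4, 2] → 4 + 4t + 6t^2 + 4t^3 + 2t^4

4 + 4t + 6t^2 + 4t^3 + 2t^4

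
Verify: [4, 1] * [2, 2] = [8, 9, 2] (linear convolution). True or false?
Recompute linear convolution of [4, 1] and [2, 2]: y[0] = 4×2 = 8; y[1] = 4×2 + 1×2 = 10; y[2] = 1×2 = 2 → [8, 10, 2]. Compare to given [8, 9, 2]: they differ at index 1: given 9, correct 10, so answer: No

No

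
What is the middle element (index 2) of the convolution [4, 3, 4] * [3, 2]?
Use y[k] = Σ_i a[i]·b[k-i] at k=2. y[2] = 3×2 + 4×3 = 18

18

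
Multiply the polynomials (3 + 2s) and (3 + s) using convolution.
Ascending coefficients: a = [3, 2], b = [3, 1]. c[0] = 3×3 = 9; c[1] = 3×1 + 2×3 = 9; c[2] = 2×1 = 2. Result coefficients: [9, 9, 2] → 9 + 9s + 2s^2

9 + 9s + 2s^2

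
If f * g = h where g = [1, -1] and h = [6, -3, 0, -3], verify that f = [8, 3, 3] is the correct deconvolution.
Forward-compute [8, 3, 3] * [1, -1]: h[0] = 8×1 = 8; h[1] = 8×-1 + 3×1 = -5; h[2] = 3×-1 + 3×1 = 0; h[3] = 3×-1 = -3 → [8, -5, 0, -3]. Does not match given h = [6, -3, 0, -3].

Not verified. [8, 3, 3] * [1, -1] = [8, -5, 0, -3], which differs from [6, -3, 0, -3] at index 0.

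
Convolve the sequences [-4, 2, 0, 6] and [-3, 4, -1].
y[0] = -4×-3 = 12; y[1] = -4×4 + 2×-3 = -22; y[2] = -4×-1 + 2×4 + 0×-3 = 12; y[3] = 2×-1 + 0×4 + 6×-3 = -20; y[4] = 0×-1 + 6×4 = 24; y[5] = 6×-1 = -6

[12, -22, 12, -20, 24, -6]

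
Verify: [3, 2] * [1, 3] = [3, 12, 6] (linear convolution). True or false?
Recompute linear convolution of [3, 2] and [1, 3]: y[0] = 3×1 = 3; y[1] = 3×3 + 2×1 = 11; y[2] = 2×3 = 6 → [3, 11, 6]. Compare to given [3, 12, 6]: they differ at index 1: given 12, correct 11, so answer: No

No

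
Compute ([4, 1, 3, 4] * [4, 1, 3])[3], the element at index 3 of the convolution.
Use y[k] = Σ_i a[i]·b[k-i] at k=3. y[3] = 1×3 + 3×1 + 4×4 = 22

22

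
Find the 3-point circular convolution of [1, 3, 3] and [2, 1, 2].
Use y[k] = Σ_j a[j]·b[(k-j) mod 3]. y[0] = 1×2 + 3×2 + 3×1 = 11; y[1] = 1×1 + 3×2 + 3×2 = 13; y[2] = 1×2 + 3×1 + 3×2 = 11. Result: [11, 13, 11]

[11, 13, 11]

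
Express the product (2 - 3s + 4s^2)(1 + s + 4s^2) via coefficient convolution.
Ascending coefficients: a = [2, -3, 4], b = [1, 1, 4]. c[0] = 2×1 = 2; c[1] = 2×1 + -3×1 = -1; c[2] = 2×4 + -3×1 + 4×1 = 9; c[3] = -3×4 + 4×1 = -8; c[4] = 4×4 = 16. Result coefficients: [2, -1, 9, -8, 16] → 2 - s + 9s^2 - 8s^3 + 16s^4

2 - s + 9s^2 - 8s^3 + 16s^4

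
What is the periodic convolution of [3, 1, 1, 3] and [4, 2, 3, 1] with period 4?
Use y[k] = Σ_j u[j]·v[(k-j) mod 4]. y[0] = 3×4 + 1×1 + 1×3 + 3×2 = 22; y[1] = 3×2 + 1×4 + 1×1 + 3×3 = 20; y[2] = 3×3 + 1×2 + 1×4 + 3×1 = 18; y[3] = 3×1 + 1×3 + 1×2 + 3×4 = 20. Result: [22, 20, 18, 20]

[22, 20, 18, 20]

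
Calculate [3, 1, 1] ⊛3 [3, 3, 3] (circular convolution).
Use y[k] = Σ_j u[j]·v[(k-j) mod 3]. y[0] = 3×3 + 1×3 + 1×3 = 15; y[1] = 3×3 + 1×3 + 1×3 = 15; y[2] = 3×3 + 1×3 + 1×3 = 15. Result: [15, 15, 15]

[15, 15, 15]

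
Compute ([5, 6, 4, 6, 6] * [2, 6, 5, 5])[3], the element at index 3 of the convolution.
Use y[k] = Σ_i a[i]·b[k-i] at k=3. y[3] = 5×5 + 6×5 + 4×6 + 6×2 = 91

91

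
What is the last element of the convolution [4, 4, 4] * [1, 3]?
Use y[k] = Σ_i a[i]·b[k-i] at k=3. y[3] = 4×3 = 12

12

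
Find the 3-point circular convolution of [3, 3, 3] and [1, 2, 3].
Use y[k] = Σ_j u[j]·v[(k-j) mod 3]. y[0] = 3×1 + 3×3 + 3×2 = 18; y[1] = 3×2 + 3×1 + 3×3 = 18; y[2] = 3×3 + 3×2 + 3×1 = 18. Result: [18, 18, 18]

[18, 18, 18]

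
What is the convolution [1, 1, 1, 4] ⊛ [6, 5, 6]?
y[0] = 1×6 = 6; y[1] = 1×5 + 1×6 = 11; y[2] = 1×6 + 1×5 + 1×6 = 17; y[3] = 1×6 + 1×5 + 4×6 = 35; y[4] = 1×6 + 4×5 = 26; y[5] = 4×6 = 24

[6, 11, 17, 35, 26, 24]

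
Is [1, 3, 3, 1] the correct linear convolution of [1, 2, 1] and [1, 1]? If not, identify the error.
Recompute linear convolution of [1, 2, 1] and [1, 1]: y[0] = 1×1 = 1; y[1] = 1×1 + 2×1 = 3; y[2] = 2×1 + 1×1 = 3; y[3] = 1×1 = 1 → [1, 3, 3, 1]. Given [1, 3, 3, 1] matches, so answer: Yes

Yes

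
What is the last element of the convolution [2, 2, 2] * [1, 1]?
Use y[k] = Σ_i a[i]·b[k-i] at k=3. y[3] = 2×1 = 2

2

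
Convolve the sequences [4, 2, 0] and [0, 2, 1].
y[0] = 4×0 = 0; y[1] = 4×2 + 2×0 = 8; y[2] = 4×1 + 2×2 + 0×0 = 8; y[3] = 2×1 + 0×2 = 2; y[4] = 0×1 = 0

[0, 8, 8, 2, 0]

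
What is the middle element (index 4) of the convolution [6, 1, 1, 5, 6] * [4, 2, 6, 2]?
Use y[k] = Σ_i a[i]·b[k-i] at k=4. y[4] = 1×2 + 1×6 + 5×2 + 6×4 = 42

42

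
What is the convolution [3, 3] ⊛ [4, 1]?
y[0] = 3×4 = 12; y[1] = 3×1 + 3×4 = 15; y[2] = 3×1 = 3

[12, 15, 3]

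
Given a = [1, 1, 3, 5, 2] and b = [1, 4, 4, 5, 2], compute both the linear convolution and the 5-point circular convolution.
Linear: y_lin[0] = 1×1 = 1; y_lin[1] = 1×4 + 1×1 = 5; y_lin[2] = 1×4 + 1×4 + 3×1 = 11; y_lin[3] = 1×5 + 1×4 + 3×4 + 5×1 = 26; y_lin[4] = 1×2 + 1×5 + 3×4 + 5×4 + 2×1 = 41; y_lin[5] = 1×2 + 3×5 + 5×4 + 2×4 = 45; y_lin[6] = 3×2 + 5×5 + 2×4 = 39; y_lin[7] = 5×2 + 2×5 = 20; y_lin[8] = 2×2 = 4 → [1, 5, 11, 26, 41, 45, 39, 20, 4]. Circular (length 5): y[0] = 1×1 + 1×2 + 3×5 + 5×4 + 2×4 = 46; y[1] = 1×4 + 1×1 + 3×2 + 5×5 + 2×4 = 44; y[2] = 1×4 + 1×4 + 3×1 + 5×2 + 2×5 = 31; y[3] = 1×5 + 1×4 + 3×4 + 5×1 + 2×2 = 30; y[4] = 1×2 + 1×5 + 3×4 + 5×4 + 2×1 = 41 → [46, 44, 31, 30, 41]

Linear: [1, 5, 11, 26, 41, 45, 39, 20, 4], Circular: [46, 44, 31, 30, 41]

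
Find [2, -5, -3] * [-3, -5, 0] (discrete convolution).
y[0] = 2×-3 = -6; y[1] = 2×-5 + -5×-3 = 5; y[2] = 2×0 + -5×-5 + -3×-3 = 34; y[3] = -5×0 + -3×-5 = 15; y[4] = -3×0 = 0

[-6, 5, 34, 15, 0]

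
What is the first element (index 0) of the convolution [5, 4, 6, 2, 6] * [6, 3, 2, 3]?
Use y[k] = Σ_i a[i]·b[k-i] at k=0. y[0] = 5×6 = 30

30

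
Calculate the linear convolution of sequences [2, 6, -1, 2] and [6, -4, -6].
y[0] = 2×6 = 12; y[1] = 2×-4 + 6×6 = 28; y[2] = 2×-6 + 6×-4 + -1×6 = -42; y[3] = 6×-6 + -1×-4 + 2×6 = -20; y[4] = -1×-6 + 2×-4 = -2; y[5] = 2×-6 = -12

[12, 28, -42, -20, -2, -12]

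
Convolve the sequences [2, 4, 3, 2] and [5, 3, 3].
y[0] = 2×5 = 10; y[1] = 2×3 + 4×5 = 26; y[2] = 2×3 + 4×3 + 3×5 = 33; y[3] = 4×3 + 3×3 + 2×5 = 31; y[4] = 3×3 + 2×3 = 15; y[5] = 2×3 = 6

[10, 26, 33, 31, 15, 6]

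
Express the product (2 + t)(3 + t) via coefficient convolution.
Ascending coefficients: a = [2, 1], b = [3, 1]. c[0] = 2×3 = 6; c[1] = 2×1 + 1×3 = 5; c[2] = 1×1 = 1. Result coefficients: [6, 5, 1] → 6 + 5t + t^2

6 + 5t + t^2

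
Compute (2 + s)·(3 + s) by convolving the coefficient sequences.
Ascending coefficients: a = [2, 1], b = [3, 1]. c[0] = 2×3 = 6; c[1] = 2×1 + 1×3 = 5; c[2] = 1×1 = 1. Result coefficients: [6, 5, 1] → 6 + 5s + s^2

6 + 5s + s^2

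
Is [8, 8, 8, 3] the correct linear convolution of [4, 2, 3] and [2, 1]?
Recompute linear convolution of [4, 2, 3] and [2, 1]: y[0] = 4×2 = 8; y[1] = 4×1 + 2×2 = 8; y[2] = 2×1 + 3×2 = 8; y[3] = 3×1 = 3 → [8, 8, 8, 3]. Given [8, 8, 8, 3] matches, so answer: Yes

Yes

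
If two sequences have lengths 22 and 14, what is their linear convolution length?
Linear/full convolution length: m + n - 1 = 22 + 14 - 1 = 35

35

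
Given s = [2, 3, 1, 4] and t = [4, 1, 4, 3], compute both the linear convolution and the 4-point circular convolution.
Linear: y_lin[0] = 2×4 = 8; y_lin[1] = 2×1 + 3×4 = 14; y_lin[2] = 2×4 + 3×1 + 1×4 = 15; y_lin[3] = 2×3 + 3×4 + 1×1 + 4×4 = 35; y_lin[4] = 3×3 + 1×4 + 4×1 = 17; y_lin[5] = 1×3 + 4×4 = 19; y_lin[6] = 4×3 = 12 → [8, 14, 15, 35, 17, 19, 12]. Circular (length 4): y[0] = 2×4 + 3×3 + 1×4 + 4×1 = 25; y[1] = 2×1 + 3×4 + 1×3 + 4×4 = 33; y[2] = 2×4 + 3×1 + 1×4 + 4×3 = 27; y[3] = 2×3 + 3×4 + 1×1 + 4×4 = 35 → [25, 33, 27, 35]

Linear: [8, 14, 15, 35, 17, 19, 12], Circular: [25, 33, 27, 35]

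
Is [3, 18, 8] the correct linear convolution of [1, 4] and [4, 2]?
Recompute linear convolution of [1, 4] and [4, 2]: y[0] = 1×4 = 4; y[1] = 1×2 + 4×4 = 18; y[2] = 4×2 = 8 → [4, 18, 8]. Compare to given [3, 18, 8]: they differ at index 0: given 3, correct 4, so answer: No

No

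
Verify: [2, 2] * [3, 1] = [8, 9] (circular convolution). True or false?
Recompute circular convolution of [2, 2] and [3, 1]: y[0] = 2×3 + 2×1 = 8; y[1] = 2×1 + 2×3 = 8 → [8, 8]. Compare to given [8, 9]: they differ at index 1: given 9, correct 8, so answer: No

No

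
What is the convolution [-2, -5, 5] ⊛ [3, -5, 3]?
y[0] = -2×3 = -6; y[1] = -2×-5 + -5×3 = -5; y[2] = -2×3 + -5×-5 + 5×3 = 34; y[3] = -5×3 + 5×-5 = -40; y[4] = 5×3 = 15

[-6, -5, 34, -40, 15]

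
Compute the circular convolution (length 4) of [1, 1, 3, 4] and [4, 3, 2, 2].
Use y[k] = Σ_j f[j]·g[(k-j) mod 4]. y[0] = 1×4 + 1×2 + 3×2 + 4×3 = 24; y[1] = 1×3 + 1×4 + 3×2 + 4×2 = 21; y[2] = 1×2 + 1×3 + 3×4 + 4×2 = 25; y[3] = 1×2 + 1×2 + 3×3 + 4×4 = 29. Result: [24, 21, 25, 29]

[24, 21, 25, 29]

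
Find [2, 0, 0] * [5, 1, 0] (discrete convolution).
y[0] = 2×5 = 10; y[1] = 2×1 + 0×5 = 2; y[2] = 2×0 + 0×1 + 0×5 = 0; y[3] = 0×0 + 0×1 = 0; y[4] = 0×0 = 0

[10, 2, 0, 0, 0]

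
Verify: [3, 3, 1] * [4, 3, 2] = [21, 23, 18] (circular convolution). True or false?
Recompute circular convolution of [3, 3, 1] and [4, 3, 2]: y[0] = 3×4 + 3×2 + 1×3 = 21; y[1] = 3×3 + 3×4 + 1×2 = 23; y[2] = 3×2 + 3×3 + 1×4 = 19 → [21, 23, 19]. Compare to given [21, 23, 18]: they differ at index 2: given 18, correct 19, so answer: No

No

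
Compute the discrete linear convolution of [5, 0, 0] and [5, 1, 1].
y[0] = 5×5 = 25; y[1] = 5×1 + 0×5 = 5; y[2] = 5×1 + 0×1 + 0×5 = 5; y[3] = 0×1 + 0×1 = 0; y[4] = 0×1 = 0

[25, 5, 5, 0, 0]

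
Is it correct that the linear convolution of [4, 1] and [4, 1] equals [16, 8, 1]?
Recompute linear convolution of [4, 1] and [4, 1]: y[0] = 4×4 = 16; y[1] = 4×1 + 1×4 = 8; y[2] = 1×1 = 1 → [16, 8, 1]. Given [16, 8, 1] matches, so answer: Yes

Yes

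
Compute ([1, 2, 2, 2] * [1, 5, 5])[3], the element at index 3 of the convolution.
Use y[k] = Σ_i a[i]·b[k-i] at k=3. y[3] = 2×5 + 2×5 + 2×1 = 22

22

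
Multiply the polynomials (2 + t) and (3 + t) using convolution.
Ascending coefficients: a = [2, 1], b = [3, 1]. c[0] = 2×3 = 6; c[1] = 2×1 + 1×3 = 5; c[2] = 1×1 = 1. Result coefficients: [6, 5, 1] → 6 + 5t + t^2

6 + 5t + t^2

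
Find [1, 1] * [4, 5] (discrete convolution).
y[0] = 1×4 = 4; y[1] = 1×5 + 1×4 = 9; y[2] = 1×5 = 5

[4, 9, 5]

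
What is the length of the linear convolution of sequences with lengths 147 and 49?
Linear/full convolution length: m + n - 1 = 147 + 49 - 1 = 195

195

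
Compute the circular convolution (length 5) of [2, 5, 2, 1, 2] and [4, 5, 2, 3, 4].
Use y[k] = Σ_j f[j]·g[(k-j) mod 5]. y[0] = 2×4 + 5×4 + 2×3 + 1×2 + 2×5 = 46; y[1] = 2×5 + 5×4 + 2×4 + 1×3 + 2×2 = 45; y[2] = 2×2 + 5×5 + 2×4 + 1×4 + 2×3 = 47; y[3] = 2×3 + 5×2 + 2×5 + 1×4 + 2×4 = 38; y[4] = 2×4 + 5×3 + 2×2 + 1×5 + 2×4 = 40. Result: [46, 45, 47, 38, 40]

[46, 45, 47, 38, 40]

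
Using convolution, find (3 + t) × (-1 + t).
Ascending coefficients: a = [3, 1], b = [-1, 1]. c[0] = 3×-1 = -3; c[1] = 3×1 + 1×-1 = 2; c[2] = 1×1 = 1. Result coefficients: [-3, 2, 1] → -3 + 2t + t^2

-3 + 2t + t^2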